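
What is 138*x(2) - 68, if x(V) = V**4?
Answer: 2140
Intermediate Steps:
138*x(2) - 68 = 138*2**4 - 68 = 138*16 - 68 = 2208 - 68 = 2140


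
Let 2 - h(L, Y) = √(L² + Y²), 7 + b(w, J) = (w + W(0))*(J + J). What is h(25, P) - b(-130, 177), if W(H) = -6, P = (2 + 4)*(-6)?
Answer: 48153 - √1921 ≈ 48109.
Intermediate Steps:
P = -36 (P = 6*(-6) = -36)
b(w, J) = -7 + 2*J*(-6 + w) (b(w, J) = -7 + (w - 6)*(J + J) = -7 + (-6 + w)*(2*J) = -7 + 2*J*(-6 + w))
h(L, Y) = 2 - √(L² + Y²)
h(25, P) - b(-130, 177) = (2 - √(25² + (-36)²)) - (-7 - 12*177 + 2*177*(-130)) = (2 - √(625 + 1296)) - (-7 - 2124 - 46020) = (2 - √1921) - 1*(-48151) = (2 - √1921) + 48151 = 48153 - √1921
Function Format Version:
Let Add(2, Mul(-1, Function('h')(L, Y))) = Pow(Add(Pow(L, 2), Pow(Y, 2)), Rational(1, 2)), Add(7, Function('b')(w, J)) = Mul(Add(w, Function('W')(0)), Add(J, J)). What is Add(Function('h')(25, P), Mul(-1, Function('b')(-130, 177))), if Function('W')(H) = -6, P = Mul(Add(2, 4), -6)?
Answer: Add(48153, Mul(-1, Pow(1921, Rational(1, 2)))) ≈ 48109.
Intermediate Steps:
P = -36 (P = Mul(6, -6) = -36)
Function('b')(w, J) = Add(-7, Mul(2, J, Add(-6, w))) (Function('b')(w, J) = Add(-7, Mul(Add(w, -6), Add(J, J))) = Add(-7, Mul(Add(-6, w), Mul(2, J))) = Add(-7, Mul(2, J, Add(-6, w))))
Function('h')(L, Y) = Add(2, Mul(-1, Pow(Add(Pow(L, 2), Pow(Y, 2)), Rational(1, 2))))
Add(Function('h')(25, P), Mul(-1, Function('b')(-130, 177))) = Add(Add(2, Mul(-1, Pow(Add(Pow(25, 2), Pow(-36, 2)), Rational(1, 2)))), Mul(-1, Add(-7, Mul(-12, 177), Mul(2, 177, -130)))) = Add(Add(2, Mul(-1, Pow(Add(625, 1296), Rational(1, 2)))), Mul(-1, Add(-7, -2124, -46020))) = Add(Add(2, Mul(-1, Pow(1921, Rational(1, 2)))), Mul(-1, -48151)) = Add(Add(2, Mul(-1, Pow(1921, Rational(1, 2)))), 48151) = Add(48153, Mul(-1, Pow(1921, Rational(1, 2))))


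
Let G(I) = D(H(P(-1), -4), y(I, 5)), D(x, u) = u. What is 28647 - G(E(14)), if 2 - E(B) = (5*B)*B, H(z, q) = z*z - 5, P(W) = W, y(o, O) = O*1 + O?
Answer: 28637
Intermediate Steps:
y(o, O) = 2*O (y(o, O) = O + O = 2*O)
H(z, q) = -5 + z**2 (H(z, q) = z**2 - 5 = -5 + z**2)
E(B) = 2 - 5*B**2 (E(B) = 2 - 5*B*B = 2 - 5*B**2)
G(I) = 10 (G(I) = 2*5 = 10)
28647 - G(E(14)) = 28647 - 1*10 = 28647 - 10 = 28637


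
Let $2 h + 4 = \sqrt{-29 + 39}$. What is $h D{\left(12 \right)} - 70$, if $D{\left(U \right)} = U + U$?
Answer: $-118 + 12 \sqrt{10} \approx -80.053$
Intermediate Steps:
$D{\left(U \right)} = 2 U$
$h = -2 + \frac{\sqrt{10}}{2}$ ($h = -2 + \frac{\sqrt{-29 + 39}}{2} = -2 + \frac{\sqrt{10}}{2} \approx -0.41886$)
$h D{\left(12 \right)} - 70 = \left(-2 + \frac{\sqrt{10}}{2}\right) 2 \cdot 12 - 70 = \left(-2 + \frac{\sqrt{10}}{2}\right) 24 - 70 = \left(-48 + 12 \sqrt{10}\right) - 70 = -118 + 12 \sqrt{10}$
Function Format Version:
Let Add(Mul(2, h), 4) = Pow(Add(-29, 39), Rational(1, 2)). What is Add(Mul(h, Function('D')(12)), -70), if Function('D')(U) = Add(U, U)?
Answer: Add(-118, Mul(12, Pow(10, Rational(1, 2)))) ≈ -80.053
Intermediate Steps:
Function('D')(U) = Mul(2, U)
h = Add(-2, Mul(Rational(1, 2), Pow(10, Rational(1, 2)))) (h = Add(-2, Mul(Rational(1, 2), Pow(Add(-29, 39), Rational(1, 2)))) = Add(-2, Mul(Rational(1, 2), Pow(10, Rational(1, 2)))) ≈ -0.41886)
Add(Mul(h, Function('D')(12)), -70) = Add(Mul(Add(-2, Mul(Rational(1, 2), Pow(10, Rational(1, 2)))), Mul(2, 12)), -70) = Add(Mul(Add(-2, Mul(Rational(1, 2), Pow(10, Rational(1, 2)))), 24), -70) = Add(Add(-48, Mul(12, Pow(10, Rational(1, 2)))), -70) = Add(-118, Mul(12, Pow(10, Rational(1, 2))))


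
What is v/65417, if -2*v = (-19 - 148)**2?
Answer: -27889/130834 ≈ -0.21316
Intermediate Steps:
v = -27889/2 (v = -(-19 - 148)**2/2 = -1/2*(-167)**2 = -1/2*27889 = -27889/2 ≈ -13945.)
v/65417 = -27889/2/65417 = -27889/2*1/65417 = -27889/130834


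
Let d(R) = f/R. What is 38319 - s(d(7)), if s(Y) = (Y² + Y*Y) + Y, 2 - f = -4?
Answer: 1877517/49 ≈ 38317.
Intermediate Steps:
f = 6 (f = 2 - 1*(-4) = 2 + 4 = 6)
d(R) = 6/R
s(Y) = Y + 2*Y² (s(Y) = (Y² + Y²) + Y = 2*Y² + Y = Y + 2*Y²)
38319 - s(d(7)) = 38319 - 6/7*(1 + 2*(6/7)) = 38319 - 6*(⅐)*(1 + 2*(6*(⅐))) = 38319 - 6*(1 + 2*(6/7))/7 = 38319 - 6*(1 + 12/7)/7 = 38319 - 6*19/(7*7) = 38319 - 1*114/49 = 38319 - 114/49 = 1877517/49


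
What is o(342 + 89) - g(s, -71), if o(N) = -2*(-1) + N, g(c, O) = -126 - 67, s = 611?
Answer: 626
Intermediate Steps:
g(c, O) = -193
o(N) = 2 + N
o(342 + 89) - g(s, -71) = (2 + (342 + 89)) - 1*(-193) = (2 + 431) + 193 = 433 + 193 = 626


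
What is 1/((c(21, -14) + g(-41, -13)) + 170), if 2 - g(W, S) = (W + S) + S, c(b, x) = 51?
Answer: 1/290 ≈ 0.0034483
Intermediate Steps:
g(W, S) = 2 - W - 2*S (g(W, S) = 2 - ((W + S) + S) = 2 - ((S + W) + S) = 2 - (W + 2*S) = 2 + (-W - 2*S) = 2 - W - 2*S)
1/((c(21, -14) + g(-41, -13)) + 170) = 1/((51 + (2 - 1*(-41) - 2*(-13))) + 170) = 1/((51 + (2 + 41 + 26)) + 170) = 1/((51 + 69) + 170) = 1/(120 + 170) = 1/290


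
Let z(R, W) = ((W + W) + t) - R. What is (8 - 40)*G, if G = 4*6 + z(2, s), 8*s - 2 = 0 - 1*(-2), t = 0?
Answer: -736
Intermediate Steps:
s = ½ (s = ¼ + (0 - 1*(-2))/8 = ¼ + (0 + 2)/8 = ¼ + (⅛)*2 = ¼ + ¼ = ½ ≈ 0.50000)
z(R, W) = -R + 2*W (z(R, W) = ((W + W) + 0) - R = (2*W + 0) - R = 2*W - R = -R + 2*W)
G = 23 (G = 4*6 + (-1*2 + 2*(½)) = 24 + (-2 + 1) = 24 - 1 = 23)
(8 - 40)*G = (8 - 40)*23 = -32*23 = -736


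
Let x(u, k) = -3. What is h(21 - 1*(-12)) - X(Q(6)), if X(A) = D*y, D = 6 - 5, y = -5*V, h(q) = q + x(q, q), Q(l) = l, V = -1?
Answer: 25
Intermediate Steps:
h(q) = -3 + q (h(q) = q - 3 = -3 + q)
y = 5 (y = -5*(-1) = 5)
D = 1
X(A) = 5 (X(A) = 1*5 = 5)
h(21 - 1*(-12)) - X(Q(6)) = (-3 + (21 - 1*(-12))) - 1*5 = (-3 + (21 + 12)) - 5 = (-3 + 33) - 5 = 30 - 5 = 25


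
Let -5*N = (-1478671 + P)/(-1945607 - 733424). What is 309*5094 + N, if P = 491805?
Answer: 21084589160264/13395155 ≈ 1.5740e+6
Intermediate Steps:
N = -986866/13395155 (N = -(-1478671 + 491805)/(5*(-1945607 - 733424)) = -(-986866)/(5*(-2679031)) = -(-986866)*(-1)/(5*2679031) = -1/5*986866/2679031 = -986866/13395155 ≈ -0.073673)
309*5094 + N = 309*5094 - 986866/13395155 = 1574046 - 986866/13395155 = 21084589160264/13395155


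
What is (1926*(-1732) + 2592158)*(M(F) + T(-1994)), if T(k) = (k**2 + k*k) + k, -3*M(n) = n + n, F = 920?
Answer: -17735430559556/3 ≈ -5.9118e+12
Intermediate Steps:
M(n) = -2*n/3 (M(n) = -(n + n)/3 = -2*n/3)
T(k) = k + 2*k**2 (T(k) = (k**2 + k**2) + k = 2*k**2 + k = k + 2*k**2)
(1926*(-1732) + 2592158)*(M(F) + T(-1994)) = (1926*(-1732) + 2592158)*(-2/3*920 - 1994*(1 + 2*(-1994))) = (-3335832 + 2592158)*(-1840/3 - 1994*(1 - 3988)) = -743674*(-1840/3 - 1994*(-3987)) = -743674*(-1840/3 + 7950078) = -743674*23848394/3 = -17735430559556/3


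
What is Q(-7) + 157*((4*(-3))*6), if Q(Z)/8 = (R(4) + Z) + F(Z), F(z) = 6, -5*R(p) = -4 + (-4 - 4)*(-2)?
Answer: -56656/5 ≈ -11331.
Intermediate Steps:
R(p) = -12/5 (R(p) = -(-4 + (-4 - 4)*(-2))/5 = -(-4 - 8*(-2))/5 = -(-4 + 16)/5 = -⅕*12 = -12/5)
Q(Z) = 144/5 + 8*Z (Q(Z) = 8*((-12/5 + Z) + 6) = 8*(18/5 + Z) = 144/5 + 8*Z)
Q(-7) + 157*((4*(-3))*6) = (144/5 + 8*(-7)) + 157*((4*(-3))*6) = (144/5 - 56) + 157*(-12*6) = -136/5 + 157*(-72) = -136/5 - 11304 = -56656/5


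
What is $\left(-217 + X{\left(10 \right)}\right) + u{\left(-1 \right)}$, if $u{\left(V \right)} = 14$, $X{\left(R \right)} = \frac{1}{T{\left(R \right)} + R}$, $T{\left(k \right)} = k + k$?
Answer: $- \frac{6089}{30} \approx -202.97$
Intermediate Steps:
$T{\left(k \right)} = 2 k$
$X{\left(R \right)} = \frac{1}{3 R}$ ($X{\left(R \right)} = \frac{1}{2 R + R} = \frac{1}{3 R}$)
$\left(-217 + X{\left(10 \right)}\right) + u{\left(-1 \right)} = \left(-217 + \frac{1}{3 \cdot 10}\right) + 14 = \left(-217 + \frac{1}{3} \cdot \frac{1}{10}\right) + 14 = \left(-217 + \frac{1}{30}\right) + 14 = - \frac{6509}{30} + 14 = - \frac{6089}{30}$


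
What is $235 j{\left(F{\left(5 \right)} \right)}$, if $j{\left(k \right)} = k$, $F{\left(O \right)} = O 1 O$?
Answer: $5875$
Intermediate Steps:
$F{\left(O \right)} = O^{2}$ ($F{\left(O \right)} = O O = O^{2}$)
$235 j{\left(F{\left(5 \right)} \right)} = 235 \cdot 5^{2} = 235 \cdot 25 = 5875$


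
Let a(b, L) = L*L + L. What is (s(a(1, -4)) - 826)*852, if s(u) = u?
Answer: -693528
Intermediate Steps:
a(b, L) = L + L² (a(b, L) = L² + L = L + L²)
(s(a(1, -4)) - 826)*852 = (-4*(1 - 4) - 826)*852 = (-4*(-3) - 826)*852 = (12 - 826)*852 = -814*852 = -693528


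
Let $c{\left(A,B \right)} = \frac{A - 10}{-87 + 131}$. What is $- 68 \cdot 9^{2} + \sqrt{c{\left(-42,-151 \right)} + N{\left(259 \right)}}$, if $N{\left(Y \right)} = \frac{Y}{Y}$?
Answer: $-5508 + \frac{i \sqrt{22}}{11} \approx -5508.0 + 0.4264 i$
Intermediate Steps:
$N{\left(Y \right)} = 1$
$c{\left(A,B \right)} = - \frac{5}{22} + \frac{A}{44}$ ($c{\left(A,B \right)} = \frac{-10 + A}{44} = \left(-10 + A\right) \frac{1}{44} = - \frac{5}{22} + \frac{A}{44}$)
$- 68 \cdot 9^{2} + \sqrt{c{\left(-42,-151 \right)} + N{\left(259 \right)}} = - 68 \cdot 9^{2} + \sqrt{\left(- \frac{5}{22} + \frac{1}{44} \left(-42\right)\right) + 1} = \left(-68\right) 81 + \sqrt{\left(- \frac{5}{22} - \frac{21}{22}\right) + 1} = -5508 + \sqrt{- \frac{13}{11} + 1} = -5508 + \sqrt{- \frac{2}{11}} = -5508 + \frac{i \sqrt{22}}{11}$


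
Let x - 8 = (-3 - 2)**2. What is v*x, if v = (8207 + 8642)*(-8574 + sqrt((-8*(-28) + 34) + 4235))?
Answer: -4767289758 + 556017*sqrt(4493) ≈ -4.7300e+9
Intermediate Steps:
x = 33 (x = 8 + (-3 - 2)**2 = 8 + (-5)**2 = 8 + 25 = 33)
v = -144463326 + 16849*sqrt(4493) (v = 16849*(-8574 + sqrt((224 + 34) + 4235)) = 16849*(-8574 + sqrt(258 + 4235)) = 16849*(-8574 + sqrt(4493)) = -144463326 + 16849*sqrt(4493) ≈ -1.4333e+8)
v*x = (-144463326 + 16849*sqrt(4493))*33 = -4767289758 + 556017*sqrt(4493)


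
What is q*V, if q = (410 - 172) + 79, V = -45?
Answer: -14265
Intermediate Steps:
q = 317 (q = 238 + 79 = 317)
q*V = 317*(-45) = -14265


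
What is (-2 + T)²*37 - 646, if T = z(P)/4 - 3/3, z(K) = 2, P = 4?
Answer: -1659/4 ≈ -414.75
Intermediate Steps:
T = -½ (T = 2/4 - 3/3 = 2*(¼) - 3*⅓ = ½ - 1 = -½ ≈ -0.50000)
(-2 + T)²*37 - 646 = (-2 - ½)²*37 - 646 = (-5/2)²*37 - 646 = (25/4)*37 - 646 = 925/4 - 646 = -1659/4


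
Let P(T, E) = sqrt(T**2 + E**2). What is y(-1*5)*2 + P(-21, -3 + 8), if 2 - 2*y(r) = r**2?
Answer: -23 + sqrt(466) ≈ -1.4130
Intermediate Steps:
P(T, E) = sqrt(E**2 + T**2)
y(r) = 1 - r**2/2
y(-1*5)*2 + P(-21, -3 + 8) = (1 - (-1*5)**2/2)*2 + sqrt((-3 + 8)**2 + (-21)**2) = (1 - 1/2*(-5)**2)*2 + sqrt(5**2 + 441) = (1 - 1/2*25)*2 + sqrt(25 + 441) = (1 - 25/2)*2 + sqrt(466) = -23/2*2 + sqrt(466) = -23 + sqrt(466)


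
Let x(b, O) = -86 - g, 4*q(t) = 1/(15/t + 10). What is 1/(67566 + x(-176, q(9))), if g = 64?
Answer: 1/67416 ≈ 1.4833e-5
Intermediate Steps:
q(t) = 1/(4*(10 + 15/t)) (q(t) = 1/(4*(15/t + 10)) = 1/(4*(10 + 15/t)))
x(b, O) = -150 (x(b, O) = -86 - 1*64 = -86 - 64 = -150)
1/(67566 + x(-176, q(9))) = 1/(67566 - 150) = 1/67416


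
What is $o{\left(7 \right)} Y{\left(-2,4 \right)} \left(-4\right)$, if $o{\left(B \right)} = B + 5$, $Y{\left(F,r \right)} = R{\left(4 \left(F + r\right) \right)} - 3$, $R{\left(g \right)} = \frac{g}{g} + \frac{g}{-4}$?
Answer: $192$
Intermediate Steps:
$R{\left(g \right)} = 1 - \frac{g}{4}$ ($R{\left(g \right)} = 1 + g \left(- \frac{1}{4}\right) = 1 - \frac{g}{4}$)
$Y{\left(F,r \right)} = -2 - F - r$ ($Y{\left(F,r \right)} = \left(1 - \frac{4 \left(F + r\right)}{4}\right) - 3 = \left(1 - \frac{4 F + 4 r}{4}\right) - 3 = \left(1 - \left(F + r\right)\right) - 3 = \left(1 - F - r\right) - 3 = -2 - F - r$)
$o{\left(B \right)} = 5 + B$
$o{\left(7 \right)} Y{\left(-2,4 \right)} \left(-4\right) = \left(5 + 7\right) \left(-2 - -2 - 4\right) \left(-4\right) = 12 \left(-2 + 2 - 4\right) \left(-4\right) = 12 \left(-4\right) \left(-4\right) = \left(-48\right) \left(-4\right) = 192$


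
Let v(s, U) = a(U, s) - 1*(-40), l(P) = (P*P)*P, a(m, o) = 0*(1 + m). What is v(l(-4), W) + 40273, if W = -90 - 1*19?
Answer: 40313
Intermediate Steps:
W = -109 (W = -90 - 19 = -109)
a(m, o) = 0
l(P) = P³ (l(P) = P²*P = P³)
v(s, U) = 40 (v(s, U) = 0 - 1*(-40) = 0 + 40 = 40)
v(l(-4), W) + 40273 = 40 + 40273 = 40313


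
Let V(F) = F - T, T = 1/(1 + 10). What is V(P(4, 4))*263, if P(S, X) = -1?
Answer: -3156/11 ≈ -286.91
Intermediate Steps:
T = 1/11 ≈ 0.090909
V(F) = -1/11 + F (V(F) = F - 1*1/11 = F - 1/11 = -1/11 + F)
V(P(4, 4))*263 = (-1/11 - 1)*263 = -12/11*263 = -3156/11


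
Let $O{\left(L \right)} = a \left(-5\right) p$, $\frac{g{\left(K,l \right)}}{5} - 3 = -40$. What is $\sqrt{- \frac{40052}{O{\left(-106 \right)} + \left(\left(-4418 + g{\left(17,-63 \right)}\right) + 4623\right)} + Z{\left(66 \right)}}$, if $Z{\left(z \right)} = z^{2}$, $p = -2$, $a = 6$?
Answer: $\frac{\sqrt{385535}}{10} \approx 62.091$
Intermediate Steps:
$g{\left(K,l \right)} = -185$ ($g{\left(K,l \right)} = 15 + 5 \left(-40\right) = 15 - 200 = -185$)
$O{\left(L \right)} = 60$ ($O{\left(L \right)} = 6 \left(-5\right) \left(-2\right) = \left(-30\right) \left(-2\right) = 60$)
$\sqrt{- \frac{40052}{O{\left(-106 \right)} + \left(\left(-4418 + g{\left(17,-63 \right)}\right) + 4623\right)} + Z{\left(66 \right)}} = \sqrt{- \frac{40052}{60 + \left(\left(-4418 - 185\right) + 4623\right)} + 66^{2}} = \sqrt{- \frac{40052}{60 + \left(-4603 + 4623\right)} + 4356} = \sqrt{- \frac{40052}{60 + 20} + 4356} = \sqrt{- \frac{40052}{80} + 4356} = \sqrt{\left(-40052\right) \frac{1}{80} + 4356} = \sqrt{- \frac{10013}{20} + 4356} = \sqrt{\frac{77107}{20}} = \frac{\sqrt{385535}}{10}$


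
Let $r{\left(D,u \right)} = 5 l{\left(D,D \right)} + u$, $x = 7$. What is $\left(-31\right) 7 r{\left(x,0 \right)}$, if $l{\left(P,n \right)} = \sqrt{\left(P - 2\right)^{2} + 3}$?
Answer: $- 2170 \sqrt{7} \approx -5741.3$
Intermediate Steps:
$l{\left(P,n \right)} = \sqrt{3 + \left(-2 + P\right)^{2}}$ ($l{\left(P,n \right)} = \sqrt{\left(-2 + P\right)^{2} + 3} = \sqrt{3 + \left(-2 + P\right)^{2}}$)
$r{\left(D,u \right)} = u + 5 \sqrt{3 + \left(-2 + D\right)^{2}}$ ($r{\left(D,u \right)} = 5 \sqrt{3 + \left(-2 + D\right)^{2}} + u = u + 5 \sqrt{3 + \left(-2 + D\right)^{2}}$)
$\left(-31\right) 7 r{\left(x,0 \right)} = \left(-31\right) 7 \left(0 + 5 \sqrt{3 + \left(-2 + 7\right)^{2}}\right) = - 217 \left(0 + 5 \sqrt{3 + 5^{2}}\right) = - 217 \left(0 + 5 \sqrt{3 + 25}\right) = - 217 \left(0 + 5 \sqrt{28}\right) = - 217 \left(0 + 5 \cdot 2 \sqrt{7}\right) = - 217 \left(0 + 10 \sqrt{7}\right) = - 217 \cdot 10 \sqrt{7} = - 2170 \sqrt{7}$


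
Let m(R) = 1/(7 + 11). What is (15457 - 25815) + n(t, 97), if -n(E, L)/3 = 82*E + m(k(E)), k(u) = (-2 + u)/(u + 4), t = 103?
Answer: -214177/6 ≈ -35696.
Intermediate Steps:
k(u) = (-2 + u)/(4 + u)
m(R) = 1/18
n(E, L) = -⅙ - 246*E (n(E, L) = -3*(82*E + 1/18) = -3*(1/18 + 82*E) = -⅙ - 246*E)
(15457 - 25815) + n(t, 97) = (15457 - 25815) + (-⅙ - 246*103) = -10358 + (-⅙ - 25338) = -10358 - 152029/6 = -214177/6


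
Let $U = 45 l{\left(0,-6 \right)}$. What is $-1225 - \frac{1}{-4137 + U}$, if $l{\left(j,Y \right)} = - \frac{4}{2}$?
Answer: $- \frac{5178074}{4227} \approx -1225.0$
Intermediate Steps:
$l{\left(j,Y \right)} = -2$ ($l{\left(j,Y \right)} = \left(-4\right) \frac{1}{2} = -2$)
$U = -90$ ($U = 45 \left(-2\right) = -90$)
$-1225 - \frac{1}{-4137 + U} = -1225 - \frac{1}{-4137 - 90} = -1225 - \frac{1}{-4227} = -1225 - - \frac{1}{4227} = -1225 + \frac{1}{4227} = - \frac{5178074}{4227}$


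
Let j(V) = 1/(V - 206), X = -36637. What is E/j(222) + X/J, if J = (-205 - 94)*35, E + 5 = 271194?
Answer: 45407922797/10465 ≈ 4.3390e+6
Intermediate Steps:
E = 271189 (E = -5 + 271194 = 271189)
J = -10465 (J = -299*35 = -10465)
j(V) = 1/(-206 + V)
E/j(222) + X/J = 271189/(1/(-206 + 222)) - 36637/(-10465) = 271189/(1/16) - 36637*(-1/10465) = 271189/(1/16) + 36637/10465 = 271189*16 + 36637/10465 = 4339024 + 36637/10465 = 45407922797/10465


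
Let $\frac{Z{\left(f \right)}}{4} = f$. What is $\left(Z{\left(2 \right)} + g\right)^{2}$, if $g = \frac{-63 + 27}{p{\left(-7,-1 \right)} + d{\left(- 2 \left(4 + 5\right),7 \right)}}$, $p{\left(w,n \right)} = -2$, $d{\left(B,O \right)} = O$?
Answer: $\frac{16}{25} \approx 0.64$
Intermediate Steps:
$Z{\left(f \right)} = 4 f$
$g = - \frac{36}{5}$ ($g = \frac{-63 + 27}{-2 + 7} = - \frac{36}{5} \approx -7.2$)
$\left(Z{\left(2 \right)} + g\right)^{2} = \left(4 \cdot 2 - \frac{36}{5}\right)^{2} = \left(8 - \frac{36}{5}\right)^{2} = \left(\frac{4}{5}\right)^{2} = \frac{16}{25}$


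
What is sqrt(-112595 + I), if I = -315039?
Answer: I*sqrt(427634) ≈ 653.94*I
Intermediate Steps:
sqrt(-112595 + I) = sqrt(-112595 - 315039) = sqrt(-427634) = I*sqrt(427634)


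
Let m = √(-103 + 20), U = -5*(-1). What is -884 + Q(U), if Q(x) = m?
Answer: -884 + I*√83 ≈ -884.0 + 9.1104*I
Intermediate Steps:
U = 5
m = I*√83 (m = √(-83) = I*√83 ≈ 9.1104*I)
Q(x) = I*√83
-884 + Q(U) = -884 + I*√83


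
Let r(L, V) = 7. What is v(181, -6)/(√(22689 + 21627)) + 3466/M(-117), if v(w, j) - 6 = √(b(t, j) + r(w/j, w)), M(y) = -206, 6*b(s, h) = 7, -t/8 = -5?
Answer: -1733/103 + √1231/1231 + 7*√7386/44316 ≈ -16.783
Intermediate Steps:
t = 40 (t = -8*(-5) = 40)
b(s, h) = 7/6 (b(s, h) = (⅙)*7 = 7/6)
v(w, j) = 6 + 7*√6/6 (v(w, j) = 6 + √(7/6 + 7) = 6 + √(49/6) = 6 + 7*√6/6)
v(181, -6)/(√(22689 + 21627)) + 3466/M(-117) = (6 + 7*√6/6)/(√(22689 + 21627)) + 3466/(-206) = (6 + 7*√6/6)/(√44316) + 3466*(-1/206) = (6 + 7*√6/6)/((6*√1231)) - 1733/103 = (6 + 7*√6/6)*(√1231/7386) - 1733/103 = √1231*(6 + 7*√6/6)/7386 - 1733/103 = -1733/103 + √1231*(6 + 7*√6/6)/7386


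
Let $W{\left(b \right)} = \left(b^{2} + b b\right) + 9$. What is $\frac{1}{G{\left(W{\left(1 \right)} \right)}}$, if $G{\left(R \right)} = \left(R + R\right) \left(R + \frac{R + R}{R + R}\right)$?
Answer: $\frac{1}{264} \approx 0.0037879$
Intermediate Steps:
$W{\left(b \right)} = 9 + 2 b^{2}$ ($W{\left(b \right)} = \left(b^{2} + b^{2}\right) + 9 = 2 b^{2} + 9 = 9 + 2 b^{2}$)
$G{\left(R \right)} = 2 R \left(1 + R\right)$ ($G{\left(R \right)} = 2 R \left(R + \frac{2 R}{2 R}\right) = 2 R \left(R + 2 R \frac{1}{2 R}\right) = 2 R \left(R + 1\right) = 2 R \left(1 + R\right)$)
$\frac{1}{G{\left(W{\left(1 \right)} \right)}} = \frac{1}{2 \left(9 + 2 \cdot 1^{2}\right) \left(1 + \left(9 + 2 \cdot 1^{2}\right)\right)} = \frac{1}{2 \left(9 + 2 \cdot 1\right) \left(1 + \left(9 + 2 \cdot 1\right)\right)} = \frac{1}{2 \left(9 + 2\right) \left(1 + \left(9 + 2\right)\right)} = \frac{1}{2 \cdot 11 \left(1 + 11\right)} = \frac{1}{2 \cdot 11 \cdot 12} = \frac{1}{264}$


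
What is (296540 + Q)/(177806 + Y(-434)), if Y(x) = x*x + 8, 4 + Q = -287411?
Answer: 1825/73234 ≈ 0.024920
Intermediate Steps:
Q = -287415 (Q = -4 - 287411 = -287415)
Y(x) = 8 + x² (Y(x) = x² + 8 = 8 + x²)
(296540 + Q)/(177806 + Y(-434)) = (296540 - 287415)/(177806 + (8 + (-434)²)) = 9125/(177806 + (8 + 188356)) = 9125/(177806 + 188364) = 9125/366170 = 9125*(1/366170) = 1825/73234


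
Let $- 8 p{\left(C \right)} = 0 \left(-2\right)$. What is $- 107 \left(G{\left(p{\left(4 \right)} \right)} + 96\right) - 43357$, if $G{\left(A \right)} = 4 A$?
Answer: $-53629$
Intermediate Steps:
$p{\left(C \right)} = 0$ ($p{\left(C \right)} = - \frac{0 \left(-2\right)}{8} = \left(- \frac{1}{8}\right) 0 = 0$)
$- 107 \left(G{\left(p{\left(4 \right)} \right)} + 96\right) - 43357 = - 107 \left(4 \cdot 0 + 96\right) - 43357 = - 107 \left(0 + 96\right) - 43357 = \left(-107\right) 96 - 43357 = -10272 - 43357 = -53629$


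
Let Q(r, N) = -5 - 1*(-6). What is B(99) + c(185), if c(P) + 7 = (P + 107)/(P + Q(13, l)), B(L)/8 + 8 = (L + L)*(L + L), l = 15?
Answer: 29161319/93 ≈ 3.1356e+5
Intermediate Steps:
Q(r, N) = 1 (Q(r, N) = -5 + 6 = 1)
B(L) = -64 + 32*L**2 (B(L) = -64 + 8*((L + L)*(L + L)) = -64 + 8*((2*L)*(2*L)) = -64 + 8*(4*L**2) = -64 + 32*L**2)
c(P) = -7 + (107 + P)/(1 + P) (c(P) = -7 + (P + 107)/(P + 1) = -7 + (107 + P)/(1 + P))
B(99) + c(185) = (-64 + 32*99**2) + 2*(50 - 3*185)/(1 + 185) = (-64 + 32*9801) + 2*(50 - 555)/186 = (-64 + 313632) + 2*(1/186)*(-505) = 313568 - 505/93 = 29161319/93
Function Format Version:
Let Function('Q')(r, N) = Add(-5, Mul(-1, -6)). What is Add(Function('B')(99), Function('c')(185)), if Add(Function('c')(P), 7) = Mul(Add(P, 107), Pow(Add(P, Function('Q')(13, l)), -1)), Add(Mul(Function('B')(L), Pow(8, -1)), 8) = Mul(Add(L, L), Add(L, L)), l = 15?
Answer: Rational(29161319, 93) ≈ 3.1356e+5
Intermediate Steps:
Function('Q')(r, N) = 1 (Function('Q')(r, N) = Add(-5, 6) = 1)
Function('B')(L) = Add(-64, Mul(32, Pow(L, 2))) (Function('B')(L) = Add(-64, Mul(8, Mul(Add(L, L), Add(L, L)))) = Add(-64, Mul(8, Mul(Mul(2, L), Mul(2, L)))) = Add(-64, Mul(8, Mul(4, Pow(L, 2)))) = Add(-64, Mul(32, Pow(L, 2))))
Function('c')(P) = Add(-7, Mul(Pow(Add(1, P), -1), Add(107, P))) (Function('c')(P) = Add(-7, Mul(Add(P, 107), Pow(Add(P, 1), -1))) = Add(-7, Mul(Add(107, P), Pow(Add(1, P), -1))) = Add(-7, Mul(Pow(Add(1, P), -1), Add(107, P))))
Add(Function('B')(99), Function('c')(185)) = Add(Add(-64, Mul(32, Pow(99, 2))), Mul(2, Pow(Add(1, 185), -1), Add(50, Mul(-3, 185)))) = Add(Add(-64, Mul(32, 9801)), Mul(2, Pow(186, -1), Add(50, -555))) = Add(Add(-64, 313632), Mul(2, Rational(1, 186), -505)) = Add(313568, Rational(-505, 93)) = Rational(29161319, 93)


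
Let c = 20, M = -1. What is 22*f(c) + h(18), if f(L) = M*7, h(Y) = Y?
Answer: -136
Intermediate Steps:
f(L) = -7 (f(L) = -1*7 = -7)
22*f(c) + h(18) = 22*(-7) + 18 = -154 + 18 = -136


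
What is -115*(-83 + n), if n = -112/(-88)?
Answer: 103385/11 ≈ 9398.6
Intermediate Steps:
n = 14/11 (n = -112*(-1/88) = 14/11 ≈ 1.2727)
-115*(-83 + n) = -115*(-83 + 14/11) = -115*(-899/11) = 103385/11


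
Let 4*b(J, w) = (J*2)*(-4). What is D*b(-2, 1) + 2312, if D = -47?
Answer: 2124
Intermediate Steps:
b(J, w) = -2*J (b(J, w) = ((J*2)*(-4))/4 = ((2*J)*(-4))/4 = (-8*J)/4 = -2*J)
D*b(-2, 1) + 2312 = -(-94)*(-2) + 2312 = -47*4 + 2312 = -188 + 2312 = 2124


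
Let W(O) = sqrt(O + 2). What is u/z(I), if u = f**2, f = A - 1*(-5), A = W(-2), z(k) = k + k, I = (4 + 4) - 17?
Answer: -25/18 ≈ -1.3889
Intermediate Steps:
I = -9 (I = 8 - 17 = -9)
W(O) = sqrt(2 + O)
z(k) = 2*k
A = 0 (A = sqrt(2 - 2) = sqrt(0) = 0)
f = 5 (f = 0 - 1*(-5) = 0 + 5 = 5)
u = 25 (u = 5**2 = 25)
u/z(I) = 25/((2*(-9))) = 25/(-18) = 25*(-1/18) = -25/18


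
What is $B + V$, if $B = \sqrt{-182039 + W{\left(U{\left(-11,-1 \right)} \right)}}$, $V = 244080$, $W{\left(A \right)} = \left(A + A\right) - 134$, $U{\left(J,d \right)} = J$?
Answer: $244080 + i \sqrt{182195} \approx 2.4408 \cdot 10^{5} + 426.84 i$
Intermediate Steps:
$W{\left(A \right)} = -134 + 2 A$ ($W{\left(A \right)} = 2 A - 134 = -134 + 2 A$)
$B = i \sqrt{182195}$ ($B = \sqrt{-182039 + \left(-134 + 2 \left(-11\right)\right)} = \sqrt{-182039 - 156} = \sqrt{-182195} = i \sqrt{182195} \approx 426.84 i$)
$B + V = i \sqrt{182195} + 244080 = 244080 + i \sqrt{182195}$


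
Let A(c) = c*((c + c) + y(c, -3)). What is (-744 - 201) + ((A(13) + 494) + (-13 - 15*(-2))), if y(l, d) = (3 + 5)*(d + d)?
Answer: -720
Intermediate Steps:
y(l, d) = 16*d (y(l, d) = 8*(2*d) = 16*d)
A(c) = c*(-48 + 2*c) (A(c) = c*((c + c) + 16*(-3)) = c*(2*c - 48) = c*(-48 + 2*c))
(-744 - 201) + ((A(13) + 494) + (-13 - 15*(-2))) = (-744 - 201) + ((2*13*(-24 + 13) + 494) + (-13 - 15*(-2))) = -945 + ((2*13*(-11) + 494) + (-13 + 30)) = -945 + ((-286 + 494) + 17) = -945 + (208 + 17) = -945 + 225 = -720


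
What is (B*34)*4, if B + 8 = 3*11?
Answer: 3400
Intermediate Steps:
B = 25 (B = -8 + 3*11 = -8 + 33 = 25)
(B*34)*4 = (25*34)*4 = 850*4 = 3400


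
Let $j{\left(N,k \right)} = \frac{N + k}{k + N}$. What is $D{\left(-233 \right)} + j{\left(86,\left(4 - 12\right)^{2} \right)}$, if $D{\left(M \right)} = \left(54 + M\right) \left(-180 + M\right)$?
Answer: $73928$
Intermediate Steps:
$D{\left(M \right)} = \left(-180 + M\right) \left(54 + M\right)$
$j{\left(N,k \right)} = 1$ ($j{\left(N,k \right)} = \frac{N + k}{N + k} = 1$)
$D{\left(-233 \right)} + j{\left(86,\left(4 - 12\right)^{2} \right)} = \left(-9720 + \left(-233\right)^{2} - -29358\right) + 1 = \left(-9720 + 54289 + 29358\right) + 1 = 73927 + 1 = 73928$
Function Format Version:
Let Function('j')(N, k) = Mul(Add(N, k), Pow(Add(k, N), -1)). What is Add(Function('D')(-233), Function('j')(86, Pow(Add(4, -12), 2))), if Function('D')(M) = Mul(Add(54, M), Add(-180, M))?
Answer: 73928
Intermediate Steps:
Function('D')(M) = Mul(Add(-180, M), Add(54, M))
Function('j')(N, k) = 1 (Function('j')(N, k) = Mul(Add(N, k), Pow(Add(N, k), -1)) = 1)
Add(Function('D')(-233), Function('j')(86, Pow(Add(4, -12), 2))) = Add(Add(-9720, Pow(-233, 2), Mul(-126, -233)), 1) = Add(Add(-9720, 54289, 29358), 1) = Add(73927, 1) = 73928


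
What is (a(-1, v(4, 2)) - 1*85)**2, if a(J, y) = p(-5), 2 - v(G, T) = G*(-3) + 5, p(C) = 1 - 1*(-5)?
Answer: 6241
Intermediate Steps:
p(C) = 6 (p(C) = 1 + 5 = 6)
v(G, T) = -3 + 3*G (v(G, T) = 2 - (G*(-3) + 5) = 2 - (-3*G + 5) = 2 - (5 - 3*G) = 2 + (-5 + 3*G) = -3 + 3*G)
a(J, y) = 6
(a(-1, v(4, 2)) - 1*85)**2 = (6 - 1*85)**2 = (6 - 85)**2 = (-79)**2 = 6241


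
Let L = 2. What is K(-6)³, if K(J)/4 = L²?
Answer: 4096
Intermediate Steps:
K(J) = 16 (K(J) = 4*2² = 4*4 = 16)
K(-6)³ = 16³ = 4096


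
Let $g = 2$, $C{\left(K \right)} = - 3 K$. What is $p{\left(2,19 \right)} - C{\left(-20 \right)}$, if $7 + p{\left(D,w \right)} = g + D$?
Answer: $-63$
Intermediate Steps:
$p{\left(D,w \right)} = -5 + D$ ($p{\left(D,w \right)} = -7 + \left(2 + D\right) = -5 + D$)
$p{\left(2,19 \right)} - C{\left(-20 \right)} = \left(-5 + 2\right) - \left(-3\right) \left(-20\right) = -3 - 60 = -63$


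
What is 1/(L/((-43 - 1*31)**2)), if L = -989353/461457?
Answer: -2526938532/989353 ≈ -2554.1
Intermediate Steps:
L = -989353/461457 (L = -989353*1/461457 = -989353/461457 ≈ -2.1440)
1/(L/((-43 - 1*31)**2)) = 1/(-989353/(461457*(-43 - 1*31)**2)) = 1/(-989353/(461457*(-43 - 31)**2)) = 1/(-989353/(461457*((-74)**2))) = 1/(-989353/461457/5476) = 1/(-989353/461457*1/5476) = 1/(-989353/2526938532) = -2526938532/989353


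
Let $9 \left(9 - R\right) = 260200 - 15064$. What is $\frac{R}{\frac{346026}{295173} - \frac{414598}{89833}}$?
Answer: $\frac{240664668218185}{30431193932} \approx 7908.5$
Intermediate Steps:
$R = - \frac{81685}{3}$ ($R = 9 - \frac{260200 - 15064}{9} = 9 - \frac{81712}{3} = - \frac{81685}{3} \approx -27228.0$)
$\frac{R}{\frac{346026}{295173} - \frac{414598}{89833}} = - \frac{81685}{3 \left(\frac{346026}{295173} - \frac{414598}{89833}\right)} = - \frac{81685}{3 \left(346026 \cdot \frac{1}{295173} - \frac{414598}{89833}\right)} = - \frac{81685}{3 \left(\frac{115342}{98391} - \frac{414598}{89833}\right)} = - \frac{81685}{3 \left(- \frac{30431193932}{8838758703}\right)} = \left(- \frac{81685}{3}\right) \left(- \frac{8838758703}{30431193932}\right) = \frac{240664668218185}{30431193932}$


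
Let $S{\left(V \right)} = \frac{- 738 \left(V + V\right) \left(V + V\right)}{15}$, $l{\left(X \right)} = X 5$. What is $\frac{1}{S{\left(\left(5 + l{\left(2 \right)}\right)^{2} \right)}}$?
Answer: $- \frac{1}{9963000} \approx -1.0037 \cdot 10^{-7}$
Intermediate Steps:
$l{\left(X \right)} = 5 X$
$S{\left(V \right)} = - \frac{984 V^{2}}{5}$ ($S{\left(V \right)} = - 738 \cdot 2 V 2 V \frac{1}{15} = - 1476 V 2 V \frac{1}{15} = - 2952 V^{2} \cdot \frac{1}{15} = - \frac{984 V^{2}}{5}$)
$\frac{1}{S{\left(\left(5 + l{\left(2 \right)}\right)^{2} \right)}} = \frac{1}{\left(- \frac{984}{5}\right) \left(\left(5 + 5 \cdot 2\right)^{2}\right)^{2}} = \frac{1}{\left(- \frac{984}{5}\right) \left(\left(5 + 10\right)^{2}\right)^{2}} = \frac{1}{\left(- \frac{984}{5}\right) \left(15^{2}\right)^{2}} = \frac{1}{\left(- \frac{984}{5}\right) 225^{2}} = \frac{1}{\left(- \frac{984}{5}\right) 50625} = \frac{1}{-9963000} = - \frac{1}{9963000}$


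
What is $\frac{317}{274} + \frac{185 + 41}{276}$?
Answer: $\frac{18677}{9453} \approx 1.9758$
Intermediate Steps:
$\frac{317}{274} + \frac{185 + 41}{276} = 317 \cdot \frac{1}{274} + 226 \cdot \frac{1}{276} = \frac{317}{274} + \frac{113}{138} = \frac{18677}{9453}$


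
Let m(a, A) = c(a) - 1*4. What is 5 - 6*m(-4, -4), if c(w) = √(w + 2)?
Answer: 29 - 6*I*√2 ≈ 29.0 - 8.4853*I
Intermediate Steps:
c(w) = √(2 + w)
m(a, A) = -4 + √(2 + a) (m(a, A) = √(2 + a) - 1*4 = √(2 + a) - 4 = -4 + √(2 + a))
5 - 6*m(-4, -4) = 5 - 6*(-4 + √(2 - 4)) = 5 - 6*(-4 + √(-2)) = 5 - 6*(-4 + I*√2) = 5 + (24 - 6*I*√2) = 29 - 6*I*√2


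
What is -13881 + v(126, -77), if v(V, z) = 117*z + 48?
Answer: -22842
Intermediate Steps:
v(V, z) = 48 + 117*z
-13881 + v(126, -77) = -13881 + (48 + 117*(-77)) = -13881 + (48 - 9009) = -13881 - 8961 = -22842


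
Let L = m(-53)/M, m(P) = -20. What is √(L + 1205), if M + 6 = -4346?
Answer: √22287765/136 ≈ 34.713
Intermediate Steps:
M = -4352 (M = -6 - 4346 = -4352)
L = 5/1088 (L = -20/(-4352) = -20*(-1/4352) = 5/1088 ≈ 0.0045956)
√(L + 1205) = √(5/1088 + 1205) = √(1311045/1088) = √22287765/136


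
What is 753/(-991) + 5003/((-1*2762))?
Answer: -7037759/2737142 ≈ -2.5712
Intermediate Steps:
753/(-991) + 5003/((-1*2762)) = 753*(-1/991) + 5003/(-2762) = -753/991 + 5003*(-1/2762) = -753/991 - 5003/2762 = -7037759/2737142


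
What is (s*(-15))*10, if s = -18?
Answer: 2700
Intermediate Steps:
(s*(-15))*10 = -18*(-15)*10 = 270*10 = 2700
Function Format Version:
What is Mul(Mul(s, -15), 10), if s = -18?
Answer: 2700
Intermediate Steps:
Mul(Mul(s, -15), 10) = Mul(Mul(-18, -15), 10) = Mul(270, 10) = 2700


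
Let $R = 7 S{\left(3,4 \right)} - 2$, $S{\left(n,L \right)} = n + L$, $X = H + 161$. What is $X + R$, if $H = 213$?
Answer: $421$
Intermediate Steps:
$X = 374$ ($X = 213 + 161 = 374$)
$S{\left(n,L \right)} = L + n$
$R = 47$ ($R = 7 \left(4 + 3\right) - 2 = 7 \cdot 7 - 2 = 49 - 2 = 47$)
$X + R = 374 + 47 = 421$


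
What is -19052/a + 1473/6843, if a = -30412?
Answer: 14597476/17342443 ≈ 0.84172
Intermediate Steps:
-19052/a + 1473/6843 = -19052/(-30412) + 1473/6843 = -19052*(-1/30412) + 1473*(1/6843) = 4763/7603 + 491/2281 = 14597476/17342443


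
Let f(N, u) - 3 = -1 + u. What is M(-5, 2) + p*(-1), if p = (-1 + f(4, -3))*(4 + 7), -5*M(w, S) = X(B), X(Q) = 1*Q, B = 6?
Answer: 104/5 ≈ 20.800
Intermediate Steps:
X(Q) = Q
f(N, u) = 2 + u (f(N, u) = 3 + (-1 + u) = 2 + u)
M(w, S) = -6/5 (M(w, S) = -⅕*6 = -6/5)
p = -22 (p = (-1 + (2 - 3))*(4 + 7) = (-1 - 1)*11 = -2*11 = -22)
M(-5, 2) + p*(-1) = -6/5 - 22*(-1) = -6/5 + 22 = 104/5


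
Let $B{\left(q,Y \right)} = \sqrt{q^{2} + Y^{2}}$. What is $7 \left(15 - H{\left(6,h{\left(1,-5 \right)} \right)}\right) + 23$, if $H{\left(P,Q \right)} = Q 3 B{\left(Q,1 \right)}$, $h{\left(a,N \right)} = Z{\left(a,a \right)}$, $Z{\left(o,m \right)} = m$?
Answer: $128 - 21 \sqrt{2} \approx 98.302$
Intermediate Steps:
$h{\left(a,N \right)} = a$
$B{\left(q,Y \right)} = \sqrt{Y^{2} + q^{2}}$
$H{\left(P,Q \right)} = 3 Q \sqrt{1 + Q^{2}}$ ($H{\left(P,Q \right)} = Q 3 \sqrt{1^{2} + Q^{2}} = 3 Q \sqrt{1 + Q^{2}}$)
$7 \left(15 - H{\left(6,h{\left(1,-5 \right)} \right)}\right) + 23 = 7 \left(15 - 3 \cdot 1 \sqrt{1 + 1^{2}}\right) + 23 = 7 \left(15 - 3 \cdot 1 \sqrt{1 + 1}\right) + 23 = 7 \left(15 - 3 \cdot 1 \sqrt{2}\right) + 23 = 7 \left(15 - 3 \sqrt{2}\right) + 23 = \left(105 - 21 \sqrt{2}\right) + 23 = 128 - 21 \sqrt{2}$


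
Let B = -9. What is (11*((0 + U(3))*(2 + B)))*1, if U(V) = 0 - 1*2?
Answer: 154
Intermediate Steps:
U(V) = -2 (U(V) = 0 - 2 = -2)
(11*((0 + U(3))*(2 + B)))*1 = (11*((0 - 2)*(2 - 9)))*1 = (11*(-2*(-7)))*1 = (11*14)*1 = 154*1 = 154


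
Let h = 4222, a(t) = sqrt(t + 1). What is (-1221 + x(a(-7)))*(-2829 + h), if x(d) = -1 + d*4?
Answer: -1702246 + 5572*I*sqrt(6) ≈ -1.7022e+6 + 13649.0*I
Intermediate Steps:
a(t) = sqrt(1 + t)
x(d) = -1 + 4*d
(-1221 + x(a(-7)))*(-2829 + h) = (-1221 + (-1 + 4*sqrt(1 - 7)))*(-2829 + 4222) = (-1221 + (-1 + 4*sqrt(-6)))*1393 = (-1221 + (-1 + 4*(I*sqrt(6))))*1393 = (-1221 + (-1 + 4*I*sqrt(6)))*1393 = (-1222 + 4*I*sqrt(6))*1393 = -1702246 + 5572*I*sqrt(6)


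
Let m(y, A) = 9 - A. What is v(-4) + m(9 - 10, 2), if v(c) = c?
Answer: 3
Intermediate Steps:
v(-4) + m(9 - 10, 2) = -4 + (9 - 1*2) = -4 + (9 - 2) = -4 + 7 = 3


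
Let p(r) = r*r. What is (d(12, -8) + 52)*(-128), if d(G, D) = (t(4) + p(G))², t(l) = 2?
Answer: -2735104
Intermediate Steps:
p(r) = r²
d(G, D) = (2 + G²)²
(d(12, -8) + 52)*(-128) = ((2 + 12²)² + 52)*(-128) = ((2 + 144)² + 52)*(-128) = (146² + 52)*(-128) = (21316 + 52)*(-128) = 21368*(-128) = -2735104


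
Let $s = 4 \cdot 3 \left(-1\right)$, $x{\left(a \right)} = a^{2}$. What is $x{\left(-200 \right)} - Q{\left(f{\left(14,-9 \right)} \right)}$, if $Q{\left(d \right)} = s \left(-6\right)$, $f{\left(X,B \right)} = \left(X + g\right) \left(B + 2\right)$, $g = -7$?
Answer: $39928$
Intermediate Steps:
$f{\left(X,B \right)} = \left(-7 + X\right) \left(2 + B\right)$ ($f{\left(X,B \right)} = \left(X - 7\right) \left(B + 2\right) = \left(-7 + X\right) \left(2 + B\right)$)
$s = -12$ ($s = 12 \left(-1\right) = -12$)
$Q{\left(d \right)} = 72$ ($Q{\left(d \right)} = \left(-12\right) \left(-6\right) = 72$)
$x{\left(-200 \right)} - Q{\left(f{\left(14,-9 \right)} \right)} = \left(-200\right)^{2} - 72 = 40000 - 72 = 39928$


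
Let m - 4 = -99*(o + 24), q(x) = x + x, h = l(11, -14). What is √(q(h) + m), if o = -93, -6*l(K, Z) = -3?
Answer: 2*√1709 ≈ 82.680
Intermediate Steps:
l(K, Z) = ½ (l(K, Z) = -⅙*(-3) = ½)
h = ½ ≈ 0.50000
q(x) = 2*x
m = 6835 (m = 4 - 99*(-93 + 24) = 4 - 99*(-69) = 4 + 6831 = 6835)
√(q(h) + m) = √(2*(½) + 6835) = √(1 + 6835) = √6836 = 2*√1709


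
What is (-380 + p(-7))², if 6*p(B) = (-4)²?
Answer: 1281424/9 ≈ 1.4238e+5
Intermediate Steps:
p(B) = 8/3 (p(B) = (⅙)*(-4)² = (⅙)*16 = 8/3)
(-380 + p(-7))² = (-380 + 8/3)² = (-1132/3)² = 1281424/9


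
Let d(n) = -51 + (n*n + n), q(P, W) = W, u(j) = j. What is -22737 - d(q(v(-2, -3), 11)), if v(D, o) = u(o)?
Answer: -22818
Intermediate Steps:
v(D, o) = o
d(n) = -51 + n + n² (d(n) = -51 + (n² + n) = -51 + (n + n²) = -51 + n + n²)
-22737 - d(q(v(-2, -3), 11)) = -22737 - (-51 + 11 + 11²) = -22737 - (-51 + 11 + 121) = -22737 - 1*81 = -22737 - 81 = -22818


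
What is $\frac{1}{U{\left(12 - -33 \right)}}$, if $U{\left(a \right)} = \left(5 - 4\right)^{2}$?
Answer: $1$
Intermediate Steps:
$U{\left(a \right)} = 1$ ($U{\left(a \right)} = 1^{2} = 1$)
$\frac{1}{U{\left(12 - -33 \right)}} = 1^{-1} = 1$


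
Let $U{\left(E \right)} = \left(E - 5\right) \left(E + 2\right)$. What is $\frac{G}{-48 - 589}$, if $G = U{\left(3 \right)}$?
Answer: $\frac{10}{637} \approx 0.015699$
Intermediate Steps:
$U{\left(E \right)} = \left(-5 + E\right) \left(2 + E\right)$
$G = -10$ ($G = -10 + 3^{2} - 9 = -10 + 9 - 9 = -10$)
$\frac{G}{-48 - 589} = - \frac{10}{-48 - 589} = - \frac{10}{-637} = \left(-10\right) \left(- \frac{1}{637}\right) = \frac{10}{637}$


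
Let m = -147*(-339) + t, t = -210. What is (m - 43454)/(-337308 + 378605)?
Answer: 6169/41297 ≈ 0.14938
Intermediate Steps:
m = 49623 (m = -147*(-339) - 210 = 49833 - 210 = 49623)
(m - 43454)/(-337308 + 378605) = (49623 - 43454)/(-337308 + 378605) = 6169/41297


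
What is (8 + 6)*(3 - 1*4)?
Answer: -14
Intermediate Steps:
(8 + 6)*(3 - 1*4) = 14*(3 - 4) = 14*(-1) = -14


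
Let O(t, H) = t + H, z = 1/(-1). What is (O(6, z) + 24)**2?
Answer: 841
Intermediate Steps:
z = -1
O(t, H) = H + t
(O(6, z) + 24)**2 = ((-1 + 6) + 24)**2 = (5 + 24)**2 = 29**2 = 841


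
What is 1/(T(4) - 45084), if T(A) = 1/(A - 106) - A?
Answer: -102/4598977 ≈ -2.2179e-5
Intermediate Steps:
T(A) = 1/(-106 + A) - A
1/(T(4) - 45084) = 1/((1 - 1*4² + 106*4)/(-106 + 4) - 45084) = 1/((1 - 1*16 + 424)/(-102) - 45084) = 1/(-(1 - 16 + 424)/102 - 45084) = 1/(-1/102*409 - 45084) = 1/(-409/102 - 45084) = 1/(-4598977/102) = -102/4598977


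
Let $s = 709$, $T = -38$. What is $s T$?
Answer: $-26942$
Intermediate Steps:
$s T = 709 \left(-38\right) = -26942$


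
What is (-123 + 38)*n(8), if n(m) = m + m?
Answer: -1360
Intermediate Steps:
n(m) = 2*m
(-123 + 38)*n(8) = (-123 + 38)*(2*8) = -85*16 = -1360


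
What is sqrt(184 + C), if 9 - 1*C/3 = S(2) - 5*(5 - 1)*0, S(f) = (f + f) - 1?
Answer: sqrt(202) ≈ 14.213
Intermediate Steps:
S(f) = -1 + 2*f (S(f) = 2*f - 1 = -1 + 2*f)
C = 18 (C = 27 - 3*((-1 + 2*2) - 5*(5 - 1)*0) = 27 - 3*((-1 + 4) - 5*4*0) = 27 - 3*(3 - 20*0) = 27 - 3*(3 + 0) = 27 - 3*3 = 27 - 9 = 18)
sqrt(184 + C) = sqrt(184 + 18) = sqrt(202)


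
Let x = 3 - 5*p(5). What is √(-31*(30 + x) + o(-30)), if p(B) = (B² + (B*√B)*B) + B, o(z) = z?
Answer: √(3597 + 3875*√5) ≈ 110.73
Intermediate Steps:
p(B) = B + B² + B^(5/2) (p(B) = (B² + B^(3/2)*B) + B = (B² + B^(5/2)) + B = B + B² + B^(5/2))
x = -147 - 125*√5 (x = 3 - 5*(5 + 5² + 5^(5/2)) = 3 - 5*(5 + 25 + 25*√5) = 3 - 5*(30 + 25*√5) = 3 + (-150 - 125*√5) = -147 - 125*√5 ≈ -426.51)
√(-31*(30 + x) + o(-30)) = √(-31*(30 + (-147 - 125*√5)) - 30) = √(-31*(-117 - 125*√5) - 30) = √((3627 + 3875*√5) - 30) = √(3597 + 3875*√5)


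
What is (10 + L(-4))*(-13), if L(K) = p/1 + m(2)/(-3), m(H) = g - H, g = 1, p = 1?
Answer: -442/3 ≈ -147.33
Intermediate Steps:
m(H) = 1 - H
L(K) = 4/3 (L(K) = 1/1 + (1 - 1*2)/(-3) = 1*1 + (1 - 2)*(-⅓) = 1 - 1*(-⅓) = 1 + ⅓ = 4/3)
(10 + L(-4))*(-13) = (10 + 4/3)*(-13) = (34/3)*(-13) = -442/3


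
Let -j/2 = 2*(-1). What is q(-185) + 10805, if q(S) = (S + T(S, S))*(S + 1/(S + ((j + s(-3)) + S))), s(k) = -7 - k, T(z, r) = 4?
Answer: 16387481/370 ≈ 44291.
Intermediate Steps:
j = 4 (j = -4*(-1) = -2*(-2) = 4)
q(S) = (4 + S)*(S + 1/(2*S)) (q(S) = (S + 4)*(S + 1/(S + ((4 + (-7 - 1*(-3))) + S))) = (4 + S)*(S + 1/(S + ((4 + (-7 + 3)) + S))) = (4 + S)*(S + 1/(S + ((4 - 4) + S))) = (4 + S)*(S + 1/(S + (0 + S))) = (4 + S)*(S + 1/(S + S)) = (4 + S)*(S + 1/(2*S)))
q(-185) + 10805 = (1/2 + (-185)**2 + 2/(-185) + 4*(-185)) + 10805 = (1/2 + 34225 + 2*(-1/185) - 740) + 10805 = (1/2 + 34225 - 2/185 - 740) + 10805 = 12389631/370 + 10805 = 16387481/370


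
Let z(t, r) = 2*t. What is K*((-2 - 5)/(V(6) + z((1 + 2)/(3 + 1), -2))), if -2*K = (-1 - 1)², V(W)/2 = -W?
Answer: -4/3 ≈ -1.3333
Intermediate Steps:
V(W) = -2*W (V(W) = 2*(-W) = -2*W)
K = -2 (K = -(-1 - 1)²/2 = -½*(-2)² = -½*4 = -2)
K*((-2 - 5)/(V(6) + z((1 + 2)/(3 + 1), -2))) = -2*(-2 - 5)/(-2*6 + 2*((1 + 2)/(3 + 1))) = -(-14)/(-12 + 2*(3/4)) = -(-14)/(-12 + 2*(3*(¼))) = -(-14)/(-12 + 2*(¾)) = -(-14)/(-12 + 3/2) = -(-14)/(-21/2) = -(-14)*(-2)/21 = -2*⅔ = -4/3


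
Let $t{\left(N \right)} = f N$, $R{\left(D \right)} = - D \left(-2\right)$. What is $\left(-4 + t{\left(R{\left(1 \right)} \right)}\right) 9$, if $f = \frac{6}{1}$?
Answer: $72$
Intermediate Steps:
$f = 6$ ($f = 6 \cdot 1 = 6$)
$R{\left(D \right)} = 2 D$
$t{\left(N \right)} = 6 N$
$\left(-4 + t{\left(R{\left(1 \right)} \right)}\right) 9 = \left(-4 + 6 \cdot 2 \cdot 1\right) 9 = \left(-4 + 6 \cdot 2\right) 9 = \left(-4 + 12\right) 9 = 8 \cdot 9 = 72$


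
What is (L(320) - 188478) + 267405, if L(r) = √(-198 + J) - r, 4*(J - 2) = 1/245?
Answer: 78607 + I*√960395/70 ≈ 78607.0 + 14.0*I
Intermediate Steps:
J = 1961/980 (J = 2 + (¼)/245 = 2 + (¼)*(1/245) = 2 + 1/980 = 1961/980 ≈ 2.0010)
L(r) = -r + I*√960395/70 (L(r) = √(-198 + 1961/980) - r = √(-192079/980) - r = I*√960395/70 - r = -r + I*√960395/70)
(L(320) - 188478) + 267405 = ((-1*320 + I*√960395/70) - 188478) + 267405 = ((-320 + I*√960395/70) - 188478) + 267405 = (-188798 + I*√960395/70) + 267405 = 78607 + I*√960395/70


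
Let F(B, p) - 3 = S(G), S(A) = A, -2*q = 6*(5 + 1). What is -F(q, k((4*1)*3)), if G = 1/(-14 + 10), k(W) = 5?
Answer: -11/4 ≈ -2.7500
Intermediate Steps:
q = -18 (q = -3*(5 + 1) = -3*6 = -1/2*36 = -18)
G = -1/4 (G = 1/(-4) = -1/4 ≈ -0.25000)
F(B, p) = 11/4 (F(B, p) = 3 - 1/4 = 11/4)
-F(q, k((4*1)*3)) = -1*11/4 = -11/4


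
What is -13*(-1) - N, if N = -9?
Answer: 22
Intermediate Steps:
-13*(-1) - N = -13*(-1) - 1*(-9) = 13 + 9 = 22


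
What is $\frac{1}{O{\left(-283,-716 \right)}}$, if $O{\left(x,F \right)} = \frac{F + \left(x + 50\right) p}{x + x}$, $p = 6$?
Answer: $\frac{283}{1057} \approx 0.26774$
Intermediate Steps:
$O{\left(x,F \right)} = \frac{300 + F + 6 x}{2 x}$ ($O{\left(x,F \right)} = \frac{F + \left(x + 50\right) 6}{x + x} = \frac{F + \left(50 + x\right) 6}{2 x} = \left(F + \left(300 + 6 x\right)\right) \frac{1}{2 x} = \left(300 + F + 6 x\right) \frac{1}{2 x} = \frac{300 + F + 6 x}{2 x}$)
$\frac{1}{O{\left(-283,-716 \right)}} = \frac{1}{\frac{1}{2} \frac{1}{-283} \left(300 - 716 + 6 \left(-283\right)\right)} = \frac{1}{\frac{1}{2} \left(- \frac{1}{283}\right) \left(300 - 716 - 1698\right)} = \frac{1}{\frac{1}{2} \left(- \frac{1}{283}\right) \left(-2114\right)} = \frac{1}{\frac{1057}{283}} = \frac{283}{1057}$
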